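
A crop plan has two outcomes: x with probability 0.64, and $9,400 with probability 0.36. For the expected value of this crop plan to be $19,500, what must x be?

0.64·x + 0.36·9400 = 19500
0.64·x = 19500 − 3384 = 16116
x = 16116 / 0.64 = 25181.25

x = $25,181.25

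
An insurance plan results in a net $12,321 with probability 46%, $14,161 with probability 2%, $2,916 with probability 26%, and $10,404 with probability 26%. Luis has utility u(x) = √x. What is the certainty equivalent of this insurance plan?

E[u] = 0.46·√12321 + 0.02·√14161 + 0.26·√2916 + 0.26·√10404 = 0.46·111 + 0.02·119 + 0.26·54 + 0.26·102 = 94
CE = (94)² = 8836

$8,836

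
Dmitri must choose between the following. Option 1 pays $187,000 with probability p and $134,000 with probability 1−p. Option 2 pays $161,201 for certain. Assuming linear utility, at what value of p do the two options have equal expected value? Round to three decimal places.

p = 0.513

p·187000 + (1−p)·134000 = 161201
53000p + 134000 = 161201
p = (161201 − 134000) / 53000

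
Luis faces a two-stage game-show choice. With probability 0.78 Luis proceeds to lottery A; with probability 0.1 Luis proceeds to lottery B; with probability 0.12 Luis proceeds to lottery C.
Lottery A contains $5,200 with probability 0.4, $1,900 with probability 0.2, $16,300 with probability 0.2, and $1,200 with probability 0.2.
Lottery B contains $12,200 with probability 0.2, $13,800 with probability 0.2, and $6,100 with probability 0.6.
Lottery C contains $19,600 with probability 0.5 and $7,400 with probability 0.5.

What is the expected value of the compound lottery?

$7,154.80

EV(A) = 0.4 × 5200 + 0.2 × 1900 + 0.2 × 16300 + 0.2 × 1200 = 2080 + 380 + 3260 + 240 = 5960
EV(B) = 0.2 × 12200 + 0.2 × 13800 + 0.6 × 6100 = 2440 + 2760 + 3660 = 8860
EV(C) = 0.5 × 19600 + 0.5 × 7400 = 9800 + 3700 = 13500
Overall = 0.78 × 5960 + 0.1 × 8860 + 0.12 × 13500 = 4648.8 + 886 + 1620 = 7154.8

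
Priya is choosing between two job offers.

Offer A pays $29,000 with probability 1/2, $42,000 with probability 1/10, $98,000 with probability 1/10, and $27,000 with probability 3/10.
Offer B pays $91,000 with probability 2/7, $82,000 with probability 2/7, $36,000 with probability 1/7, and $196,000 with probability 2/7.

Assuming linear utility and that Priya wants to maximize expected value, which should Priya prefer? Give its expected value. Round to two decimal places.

Offer B ($110,571.43)

Offer A = 1/2 × 29000 + 1/10 × 42000 + 1/10 × 98000 + 3/10 × 27000 = 14500 + 4200 + 9800 + 8100 = 36600
Offer B = 2/7 × 91000 + 2/7 × 82000 + 1/7 × 36000 + 2/7 × 196000 = 26000 + 23428.5714 + 5142.8571 + 56000 = 110571.4286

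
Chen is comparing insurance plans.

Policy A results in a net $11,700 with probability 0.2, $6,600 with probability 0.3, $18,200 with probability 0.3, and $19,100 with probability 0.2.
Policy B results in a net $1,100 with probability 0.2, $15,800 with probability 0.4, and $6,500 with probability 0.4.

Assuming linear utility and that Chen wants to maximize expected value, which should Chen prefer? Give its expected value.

Policy A ($13,600)

Policy A = 0.2 × 11700 + 0.3 × 6600 + 0.3 × 18200 + 0.2 × 19100 = 2340 + 1980 + 5460 + 3820 = 13600
Policy B = 0.2 × 1100 + 0.4 × 15800 + 0.4 × 6500 = 220 + 6320 + 2600 = 9140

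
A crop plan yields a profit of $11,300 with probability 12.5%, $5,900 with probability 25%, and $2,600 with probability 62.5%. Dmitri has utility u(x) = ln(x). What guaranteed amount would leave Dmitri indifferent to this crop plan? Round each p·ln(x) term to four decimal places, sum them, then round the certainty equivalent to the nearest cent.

$3,834.52

E[u] = 0.125·ln(11300) + 0.25·ln(5900) + 0.625·ln(2600) = 1.1666 + 2.1707 + 4.9145 = 8.2518
CE = e^8.2518 ≈ 3834.52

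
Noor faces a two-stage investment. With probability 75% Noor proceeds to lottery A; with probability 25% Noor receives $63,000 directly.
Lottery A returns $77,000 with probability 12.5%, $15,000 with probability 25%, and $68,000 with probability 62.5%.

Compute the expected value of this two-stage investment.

$57,656.25

EV(A) = 0.125 × 77000 + 0.25 × 15000 + 0.625 × 68000 = 9625 + 3750 + 42500 = 55875
Branch B: 63000 (certain)
Overall = 0.75 × 55875 + 0.25 × 63000 = 41906.25 + 15750 = 57656.25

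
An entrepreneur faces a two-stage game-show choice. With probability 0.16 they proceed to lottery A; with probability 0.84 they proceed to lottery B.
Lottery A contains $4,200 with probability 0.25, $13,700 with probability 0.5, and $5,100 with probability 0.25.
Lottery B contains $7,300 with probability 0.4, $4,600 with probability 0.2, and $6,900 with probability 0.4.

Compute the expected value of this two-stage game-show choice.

EV(A) = 0.25 × 4200 + 0.5 × 13700 + 0.25 × 5100 = 1050 + 6850 + 1275 = 9175
EV(B) = 0.4 × 7300 + 0.2 × 4600 + 0.4 × 6900 = 2920 + 920 + 2760 = 6600
Overall = 0.16 × 9175 + 0.84 × 6600 = 1468 + 5544 = 7012

$7,012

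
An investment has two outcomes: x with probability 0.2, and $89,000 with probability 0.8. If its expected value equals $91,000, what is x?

0.2·x + 0.8·89000 = 91000
0.2·x = 91000 − 71200 = 19800
x = 19800 / 0.2 = 99000

x = $99,000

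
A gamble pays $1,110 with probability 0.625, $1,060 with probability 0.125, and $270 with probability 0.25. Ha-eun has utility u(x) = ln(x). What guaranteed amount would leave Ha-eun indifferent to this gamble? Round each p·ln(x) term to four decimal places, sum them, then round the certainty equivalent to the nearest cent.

E[u] = 0.625·ln(1110) + 0.125·ln(1060) + 0.25·ln(270) = 4.3826 + 0.8708 + 1.3996 = 6.6530
CE = e^6.6530 ≈ 775.11

$775.11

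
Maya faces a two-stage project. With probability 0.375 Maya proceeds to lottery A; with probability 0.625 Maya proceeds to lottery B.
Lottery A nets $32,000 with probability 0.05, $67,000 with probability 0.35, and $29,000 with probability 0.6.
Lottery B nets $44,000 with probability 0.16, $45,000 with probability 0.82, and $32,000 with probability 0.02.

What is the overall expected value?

$43,781.25

EV(A) = 0.05 × 32000 + 0.35 × 67000 + 0.6 × 29000 = 1600 + 23450 + 17400 = 42450
EV(B) = 0.16 × 44000 + 0.82 × 45000 + 0.02 × 32000 = 7040 + 36900 + 640 = 44580
Overall = 0.375 × 42450 + 0.625 × 44580 = 15918.75 + 27862.5 = 43781.25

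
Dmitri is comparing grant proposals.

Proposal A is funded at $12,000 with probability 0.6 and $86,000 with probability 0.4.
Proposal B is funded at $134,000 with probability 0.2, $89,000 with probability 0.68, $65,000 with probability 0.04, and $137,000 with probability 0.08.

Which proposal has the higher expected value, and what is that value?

Proposal A = 0.6 × 12000 + 0.4 × 86000 = 7200 + 34400 = 41600
Proposal B = 0.2 × 134000 + 0.68 × 89000 + 0.04 × 65000 + 0.08 × 137000 = 26800 + 60520 + 2600 + 10960 = 100880

Proposal B ($100,880)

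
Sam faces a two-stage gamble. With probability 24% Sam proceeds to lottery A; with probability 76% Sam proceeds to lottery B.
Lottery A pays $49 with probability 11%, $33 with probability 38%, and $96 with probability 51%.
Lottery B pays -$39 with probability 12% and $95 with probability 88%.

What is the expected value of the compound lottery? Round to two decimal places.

$76.03

EV(A) = 0.11 × 49 + 0.38 × 33 + 0.51 × 96 = 5.39 + 12.54 + 48.96 = 66.89
EV(B) = 0.12 × (-39) + 0.88 × 95 = -4.68 + 83.6 = 78.92
Overall = 0.24 × 66.89 + 0.76 × 78.92 = 16.0536 + 59.9792 = 76.0328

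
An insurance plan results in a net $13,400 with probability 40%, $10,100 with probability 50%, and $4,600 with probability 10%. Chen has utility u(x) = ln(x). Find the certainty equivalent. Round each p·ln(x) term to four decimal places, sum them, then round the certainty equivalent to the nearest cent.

E[u] = 0.4·ln(13400) + 0.5·ln(10100) + 0.1·ln(4600) = 3.8012 + 4.6101 + 0.8434 = 9.2547
CE = e^9.2547 ≈ 10453.58

$10,453.58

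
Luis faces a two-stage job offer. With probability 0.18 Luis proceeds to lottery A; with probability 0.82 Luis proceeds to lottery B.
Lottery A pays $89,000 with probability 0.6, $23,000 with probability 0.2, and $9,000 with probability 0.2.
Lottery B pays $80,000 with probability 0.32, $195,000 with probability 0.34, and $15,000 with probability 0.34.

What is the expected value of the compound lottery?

EV(A) = 0.6 × 89000 + 0.2 × 23000 + 0.2 × 9000 = 53400 + 4600 + 1800 = 59800
EV(B) = 0.32 × 80000 + 0.34 × 195000 + 0.34 × 15000 = 25600 + 66300 + 5100 = 97000
Overall = 0.18 × 59800 + 0.82 × 97000 = 10764 + 79540 = 90304

$90,304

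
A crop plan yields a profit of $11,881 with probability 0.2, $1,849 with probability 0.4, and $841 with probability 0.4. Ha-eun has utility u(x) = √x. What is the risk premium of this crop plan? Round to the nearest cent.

$891.84

E[u] = 0.2·√11881 + 0.4·√1849 + 0.4·√841 = 0.2·109 + 0.4·43 + 0.4·29 = 50.6
CE = (50.6)² = 2560.36
Risk premium = EV − CE = 3452.2 − 2560.36 = 891.84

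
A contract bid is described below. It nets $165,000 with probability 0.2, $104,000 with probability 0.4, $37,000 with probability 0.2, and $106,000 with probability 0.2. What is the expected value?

EV = 0.2 × 165000 + 0.4 × 104000 + 0.2 × 37000 + 0.2 × 106000 = 33000 + 41600 + 7400 + 21200 = 103200

$103,200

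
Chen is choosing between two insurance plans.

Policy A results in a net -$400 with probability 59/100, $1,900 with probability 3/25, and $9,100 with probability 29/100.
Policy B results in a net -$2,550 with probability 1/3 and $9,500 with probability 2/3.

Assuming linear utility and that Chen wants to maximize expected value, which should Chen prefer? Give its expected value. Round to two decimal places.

Policy B ($5,483.33)

Policy A = 59/100 × (-400) + 3/25 × 1900 + 29/100 × 9100 = -236 + 228 + 2639 = 2631
Policy B = 1/3 × (-2550) + 2/3 × 9500 = -850 + 6333.3333 = 5483.3333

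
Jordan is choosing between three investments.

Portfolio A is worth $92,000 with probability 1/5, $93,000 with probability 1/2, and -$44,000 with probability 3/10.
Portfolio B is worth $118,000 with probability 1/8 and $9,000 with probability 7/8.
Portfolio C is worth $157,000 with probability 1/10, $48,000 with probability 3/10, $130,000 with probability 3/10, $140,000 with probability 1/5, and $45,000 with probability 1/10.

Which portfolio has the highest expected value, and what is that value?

Portfolio C ($101,600)

Portfolio A = 1/5 × 92000 + 1/2 × 93000 + 3/10 × (-44000) = 18400 + 46500 − 13200 = 51700
Portfolio B = 1/8 × 118000 + 7/8 × 9000 = 14750 + 7875 = 22625
Portfolio C = 1/10 × 157000 + 3/10 × 48000 + 3/10 × 130000 + 1/5 × 140000 + 1/10 × 45000 = 15700 + 14400 + 39000 + 28000 + 4500 = 101600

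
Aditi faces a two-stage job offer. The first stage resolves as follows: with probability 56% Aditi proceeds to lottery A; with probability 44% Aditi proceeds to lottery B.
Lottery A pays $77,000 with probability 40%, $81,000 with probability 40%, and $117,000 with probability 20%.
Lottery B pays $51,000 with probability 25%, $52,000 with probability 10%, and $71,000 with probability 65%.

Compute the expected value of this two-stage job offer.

EV(A) = 0.4 × 77000 + 0.4 × 81000 + 0.2 × 117000 = 30800 + 32400 + 23400 = 86600
EV(B) = 0.25 × 51000 + 0.1 × 52000 + 0.65 × 71000 = 12750 + 5200 + 46150 = 64100
Overall = 0.56 × 86600 + 0.44 × 64100 = 48496 + 28204 = 76700

$76,700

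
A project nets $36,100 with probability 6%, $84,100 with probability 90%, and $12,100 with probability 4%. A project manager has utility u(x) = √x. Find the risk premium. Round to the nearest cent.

E[u] = 0.06·√36100 + 0.9·√84100 + 0.04·√12100 = 0.06·190 + 0.9·290 + 0.04·110 = 276.8
CE = (276.8)² = 76618.24
Risk premium = EV − CE = 78340 − 76618.24 = 1721.76

$1,721.76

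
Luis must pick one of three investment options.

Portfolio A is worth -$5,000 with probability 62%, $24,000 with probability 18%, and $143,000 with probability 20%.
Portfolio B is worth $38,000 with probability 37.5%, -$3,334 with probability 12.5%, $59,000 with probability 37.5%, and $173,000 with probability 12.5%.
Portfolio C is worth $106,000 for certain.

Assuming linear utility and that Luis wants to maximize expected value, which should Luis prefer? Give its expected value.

Portfolio C ($106,000)

Portfolio A = 0.62 × (-5000) + 0.18 × 24000 + 0.2 × 143000 = -3100 + 4320 + 28600 = 29820
Portfolio B = 0.375 × 38000 + 0.125 × (-3334) + 0.375 × 59000 + 0.125 × 173000 = 14250 − 416.75 + 22125 + 21625 = 57583.25
Portfolio C: 106000 (certain)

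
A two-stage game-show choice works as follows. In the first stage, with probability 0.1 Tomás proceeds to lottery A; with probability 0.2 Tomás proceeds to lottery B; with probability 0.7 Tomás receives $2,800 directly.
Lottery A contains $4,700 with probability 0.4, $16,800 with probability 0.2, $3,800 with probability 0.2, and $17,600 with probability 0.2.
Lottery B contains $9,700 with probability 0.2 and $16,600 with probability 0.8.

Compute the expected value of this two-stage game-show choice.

EV(A) = 0.4 × 4700 + 0.2 × 16800 + 0.2 × 3800 + 0.2 × 17600 = 1880 + 3360 + 760 + 3520 = 9520
EV(B) = 0.2 × 9700 + 0.8 × 16600 = 1940 + 13280 = 15220
Branch C: 2800 (certain)
Overall = 0.1 × 9520 + 0.2 × 15220 + 0.7 × 2800 = 952 + 3044 + 1960 = 5956

$5,956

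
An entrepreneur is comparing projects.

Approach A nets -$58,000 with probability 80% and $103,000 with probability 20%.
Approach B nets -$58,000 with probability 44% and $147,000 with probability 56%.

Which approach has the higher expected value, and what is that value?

Approach B ($56,800)

Approach A = 0.8 × (-58000) + 0.2 × 103000 = -46400 + 20600 = -25800
Approach B = 0.44 × (-58000) + 0.56 × 147000 = -25520 + 82320 = 56800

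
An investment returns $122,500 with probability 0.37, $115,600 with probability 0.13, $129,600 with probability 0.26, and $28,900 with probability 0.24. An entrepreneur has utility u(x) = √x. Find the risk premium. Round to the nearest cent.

$6,059.39

E[u] = 0.37·√122500 + 0.13·√115600 + 0.26·√129600 + 0.24·√28900 = 0.37·350 + 0.13·340 + 0.26·360 + 0.24·170 = 308.1
CE = (308.1)² = 94925.61
Risk premium = EV − CE = 100985 − 94925.61 = 6059.39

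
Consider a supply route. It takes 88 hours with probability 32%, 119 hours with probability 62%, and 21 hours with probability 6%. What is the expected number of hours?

EV = 0.32 × 88 + 0.62 × 119 + 0.06 × 21 = 28.16 + 73.78 + 1.26 = 103.2

103.2 hours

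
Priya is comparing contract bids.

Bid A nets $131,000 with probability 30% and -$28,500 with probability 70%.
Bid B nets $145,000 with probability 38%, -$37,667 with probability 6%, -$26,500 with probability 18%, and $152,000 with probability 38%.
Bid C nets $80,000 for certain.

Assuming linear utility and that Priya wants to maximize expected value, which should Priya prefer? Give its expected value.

Bid B ($105,829.98)

Bid A = 0.3 × 131000 + 0.7 × (-28500) = 39300 − 19950 = 19350
Bid B = 0.38 × 145000 + 0.06 × (-37667) + 0.18 × (-26500) + 0.38 × 152000 = 55100 − 2260.02 − 4770 + 57760 = 105829.98
Bid C: 80000 (certain)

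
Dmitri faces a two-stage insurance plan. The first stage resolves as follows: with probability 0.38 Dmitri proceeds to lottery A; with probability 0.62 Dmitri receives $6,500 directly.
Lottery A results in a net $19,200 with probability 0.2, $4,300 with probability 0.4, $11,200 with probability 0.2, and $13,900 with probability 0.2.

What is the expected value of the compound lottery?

$8,050.40

EV(A) = 0.2 × 19200 + 0.4 × 4300 + 0.2 × 11200 + 0.2 × 13900 = 3840 + 1720 + 2240 + 2780 = 10580
Branch B: 6500 (certain)
Overall = 0.38 × 10580 + 0.62 × 6500 = 4020.4 + 4030 = 8050.4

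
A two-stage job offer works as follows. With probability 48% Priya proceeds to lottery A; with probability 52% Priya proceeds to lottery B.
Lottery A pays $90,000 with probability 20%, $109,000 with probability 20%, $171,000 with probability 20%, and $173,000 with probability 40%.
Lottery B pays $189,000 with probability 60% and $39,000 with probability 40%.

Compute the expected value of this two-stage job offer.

$135,816

EV(A) = 0.2 × 90000 + 0.2 × 109000 + 0.2 × 171000 + 0.4 × 173000 = 18000 + 21800 + 34200 + 69200 = 143200
EV(B) = 0.6 × 189000 + 0.4 × 39000 = 113400 + 15600 = 129000
Overall = 0.48 × 143200 + 0.52 × 129000 = 68736 + 67080 = 135816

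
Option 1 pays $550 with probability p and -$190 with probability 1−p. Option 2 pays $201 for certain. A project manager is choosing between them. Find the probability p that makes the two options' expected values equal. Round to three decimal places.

p = 0.528

p·550 + (1−p)·(-190) = 201
740p − 190 = 201
p = (201 + 190) / 740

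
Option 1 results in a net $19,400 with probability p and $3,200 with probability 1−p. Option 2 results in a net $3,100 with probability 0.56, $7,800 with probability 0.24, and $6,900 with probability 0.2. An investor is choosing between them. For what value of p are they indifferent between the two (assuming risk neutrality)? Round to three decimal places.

EV(Option 2) = 0.56 × 3100 + 0.24 × 7800 + 0.2 × 6900 = 1736 + 1872 + 1380 = 4988
p·19400 + (1−p)·3200 = 4988
16200p + 3200 = 4988
p = (4988 − 3200) / 16200

p = 0.110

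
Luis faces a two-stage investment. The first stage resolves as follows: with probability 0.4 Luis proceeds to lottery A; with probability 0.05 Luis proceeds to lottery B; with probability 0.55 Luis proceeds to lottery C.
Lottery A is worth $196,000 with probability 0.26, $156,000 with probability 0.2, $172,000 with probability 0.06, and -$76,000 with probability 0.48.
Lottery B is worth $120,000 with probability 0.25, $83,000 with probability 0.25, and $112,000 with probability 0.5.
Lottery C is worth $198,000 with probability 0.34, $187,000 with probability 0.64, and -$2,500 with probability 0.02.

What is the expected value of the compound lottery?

EV(A) = 0.26 × 196000 + 0.2 × 156000 + 0.06 × 172000 + 0.48 × (-76000) = 50960 + 31200 + 10320 − 36480 = 56000
EV(B) = 0.25 × 120000 + 0.25 × 83000 + 0.5 × 112000 = 30000 + 20750 + 56000 = 106750
EV(C) = 0.34 × 198000 + 0.64 × 187000 + 0.02 × (-2500) = 67320 + 119680 − 50 = 186950
Overall = 0.4 × 56000 + 0.05 × 106750 + 0.55 × 186950 = 22400 + 5337.5 + 102822.5 = 130560

$130,560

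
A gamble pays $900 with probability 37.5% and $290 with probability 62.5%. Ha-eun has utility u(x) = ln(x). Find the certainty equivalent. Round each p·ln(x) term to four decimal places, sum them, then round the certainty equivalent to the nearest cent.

$443.46

E[u] = 0.375·ln(900) + 0.625·ln(290) = 2.5509 + 3.5437 = 6.0946
CE = e^6.0946 ≈ 443.46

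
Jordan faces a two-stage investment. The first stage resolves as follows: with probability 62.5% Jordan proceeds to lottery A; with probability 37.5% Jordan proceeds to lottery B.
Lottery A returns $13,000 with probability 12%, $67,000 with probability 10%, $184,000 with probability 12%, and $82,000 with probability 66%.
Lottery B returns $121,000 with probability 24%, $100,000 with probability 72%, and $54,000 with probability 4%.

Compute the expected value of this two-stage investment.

$91,487.50

EV(A) = 0.12 × 13000 + 0.1 × 67000 + 0.12 × 184000 + 0.66 × 82000 = 1560 + 6700 + 22080 + 54120 = 84460
EV(B) = 0.24 × 121000 + 0.72 × 100000 + 0.04 × 54000 = 29040 + 72000 + 2160 = 103200
Overall = 0.625 × 84460 + 0.375 × 103200 = 52787.5 + 38700 = 91487.5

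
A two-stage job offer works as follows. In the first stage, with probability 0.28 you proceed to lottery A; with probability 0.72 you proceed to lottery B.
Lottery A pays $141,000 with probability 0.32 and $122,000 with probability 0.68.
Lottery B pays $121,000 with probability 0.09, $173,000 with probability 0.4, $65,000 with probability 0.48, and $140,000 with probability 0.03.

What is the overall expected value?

$119,015.20

EV(A) = 0.32 × 141000 + 0.68 × 122000 = 45120 + 82960 = 128080
EV(B) = 0.09 × 121000 + 0.4 × 173000 + 0.48 × 65000 + 0.03 × 140000 = 10890 + 69200 + 31200 + 4200 = 115490
Overall = 0.28 × 128080 + 0.72 × 115490 = 35862.4 + 83152.8 = 119015.2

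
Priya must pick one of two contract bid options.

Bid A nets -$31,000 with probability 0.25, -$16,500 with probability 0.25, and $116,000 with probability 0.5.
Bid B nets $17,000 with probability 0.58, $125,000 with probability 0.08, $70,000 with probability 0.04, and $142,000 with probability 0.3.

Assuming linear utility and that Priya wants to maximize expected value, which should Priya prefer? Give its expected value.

Bid A = 0.25 × (-31000) + 0.25 × (-16500) + 0.5 × 116000 = -7750 − 4125 + 58000 = 46125
Bid B = 0.58 × 17000 + 0.08 × 125000 + 0.04 × 70000 + 0.3 × 142000 = 9860 + 10000 + 2800 + 42600 = 65260

Bid B ($65,260)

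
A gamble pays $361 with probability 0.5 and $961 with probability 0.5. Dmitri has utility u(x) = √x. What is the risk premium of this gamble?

E[u] = 0.5·√361 + 0.5·√961 = 0.5·19 + 0.5·31 = 25
CE = (25)² = 625
Risk premium = EV − CE = 661 − 625 = 36

$36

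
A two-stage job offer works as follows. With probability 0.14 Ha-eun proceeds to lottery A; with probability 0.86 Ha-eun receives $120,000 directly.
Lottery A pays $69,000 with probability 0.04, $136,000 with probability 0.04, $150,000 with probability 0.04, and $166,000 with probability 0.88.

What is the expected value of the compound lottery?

$125,639.20

EV(A) = 0.04 × 69000 + 0.04 × 136000 + 0.04 × 150000 + 0.88 × 166000 = 2760 + 5440 + 6000 + 146080 = 160280
Branch B: 120000 (certain)
Overall = 0.14 × 160280 + 0.86 × 120000 = 22439.2 + 103200 = 125639.2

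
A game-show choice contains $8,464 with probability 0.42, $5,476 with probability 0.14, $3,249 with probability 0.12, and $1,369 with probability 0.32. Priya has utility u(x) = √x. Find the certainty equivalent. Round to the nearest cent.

$4,580.58

E[u] = 0.42·√8464 + 0.14·√5476 + 0.12·√3249 + 0.32·√1369 = 0.42·92 + 0.14·74 + 0.12·57 + 0.32·37 = 67.68
CE = (67.68)² = 4580.5824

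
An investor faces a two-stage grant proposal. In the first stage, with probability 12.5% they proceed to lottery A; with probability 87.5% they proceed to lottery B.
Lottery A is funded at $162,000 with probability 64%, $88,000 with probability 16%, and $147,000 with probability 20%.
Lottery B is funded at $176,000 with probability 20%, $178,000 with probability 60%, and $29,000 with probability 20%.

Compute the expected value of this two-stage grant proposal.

$147,720

EV(A) = 0.64 × 162000 + 0.16 × 88000 + 0.2 × 147000 = 103680 + 14080 + 29400 = 147160
EV(B) = 0.2 × 176000 + 0.6 × 178000 + 0.2 × 29000 = 35200 + 106800 + 5800 = 147800
Overall = 0.125 × 147160 + 0.875 × 147800 = 18395 + 129325 = 147720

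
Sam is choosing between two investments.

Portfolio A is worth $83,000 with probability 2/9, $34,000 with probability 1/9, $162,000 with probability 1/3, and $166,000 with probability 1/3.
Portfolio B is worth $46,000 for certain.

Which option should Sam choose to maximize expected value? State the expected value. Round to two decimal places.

Portfolio A = 2/9 × 83000 + 1/9 × 34000 + 1/3 × 162000 + 1/3 × 166000 = 18444.4444 + 3777.7778 + 54000 + 55333.3333 = 131555.5556
Portfolio B: 46000 (certain)

Portfolio A ($131,555.56)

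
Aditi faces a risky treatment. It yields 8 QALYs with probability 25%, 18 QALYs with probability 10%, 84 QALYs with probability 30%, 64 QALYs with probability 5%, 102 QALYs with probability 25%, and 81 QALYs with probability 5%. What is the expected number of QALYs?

EV = 0.25 × 8 + 0.1 × 18 + 0.3 × 84 + 0.05 × 64 + 0.25 × 102 + 0.05 × 81 = 2 + 1.8 + 25.2 + 3.2 + 25.5 + 4.05 = 61.75

61.75 QALYs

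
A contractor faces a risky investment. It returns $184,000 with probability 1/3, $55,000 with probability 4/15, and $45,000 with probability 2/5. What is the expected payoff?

EV = 1/3 × 184000 + 4/15 × 55000 + 2/5 × 45000 = 61333.3333 + 14666.6667 + 18000 = 94000

$94,000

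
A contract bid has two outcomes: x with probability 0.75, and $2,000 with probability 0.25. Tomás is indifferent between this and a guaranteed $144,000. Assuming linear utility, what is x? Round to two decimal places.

x = $191,333.33

0.75·x + 0.25·2000 = 144000
0.75·x = 144000 − 500 = 143500
x = 143500 / 0.75 = 191333.3333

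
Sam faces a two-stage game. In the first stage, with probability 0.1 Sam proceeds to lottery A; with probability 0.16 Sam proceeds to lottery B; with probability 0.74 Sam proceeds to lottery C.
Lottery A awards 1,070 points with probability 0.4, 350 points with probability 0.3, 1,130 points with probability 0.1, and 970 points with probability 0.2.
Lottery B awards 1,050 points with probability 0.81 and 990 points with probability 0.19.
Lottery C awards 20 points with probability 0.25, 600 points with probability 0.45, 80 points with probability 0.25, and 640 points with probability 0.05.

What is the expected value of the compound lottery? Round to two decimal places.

492.16 points

EV(A) = 0.4 × 1070 + 0.3 × 350 + 0.1 × 1130 + 0.2 × 970 = 428 + 105 + 113 + 194 = 840
EV(B) = 0.81 × 1050 + 0.19 × 990 = 850.5 + 188.1 = 1038.6
EV(C) = 0.25 × 20 + 0.45 × 600 + 0.25 × 80 + 0.05 × 640 = 5 + 270 + 20 + 32 = 327
Overall = 0.1 × 840 + 0.16 × 1038.6 + 0.74 × 327 = 84 + 166.176 + 241.98 = 492.156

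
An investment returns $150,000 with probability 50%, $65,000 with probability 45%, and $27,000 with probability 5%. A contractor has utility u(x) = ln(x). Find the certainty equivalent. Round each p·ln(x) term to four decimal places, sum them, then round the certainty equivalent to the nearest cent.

E[u] = 0.5·ln(150000) + 0.45·ln(65000) + 0.05·ln(27000) = 5.9592 + 4.9870 + 0.5102 = 11.4564
CE = e^11.4564 ≈ 94504.24

$94,504.24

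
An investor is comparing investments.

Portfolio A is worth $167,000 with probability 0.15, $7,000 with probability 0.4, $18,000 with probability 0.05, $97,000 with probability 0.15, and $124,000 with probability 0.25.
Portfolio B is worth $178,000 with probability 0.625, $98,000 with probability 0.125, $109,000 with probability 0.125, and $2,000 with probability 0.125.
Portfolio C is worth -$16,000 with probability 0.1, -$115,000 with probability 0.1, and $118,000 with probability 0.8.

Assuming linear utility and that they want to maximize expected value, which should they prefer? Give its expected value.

Portfolio A = 0.15 × 167000 + 0.4 × 7000 + 0.05 × 18000 + 0.15 × 97000 + 0.25 × 124000 = 25050 + 2800 + 900 + 14550 + 31000 = 74300
Portfolio B = 0.625 × 178000 + 0.125 × 98000 + 0.125 × 109000 + 0.125 × 2000 = 111250 + 12250 + 13625 + 250 = 137375
Portfolio C = 0.1 × (-16000) + 0.1 × (-115000) + 0.8 × 118000 = -1600 − 11500 + 94400 = 81300

Portfolio B ($137,375)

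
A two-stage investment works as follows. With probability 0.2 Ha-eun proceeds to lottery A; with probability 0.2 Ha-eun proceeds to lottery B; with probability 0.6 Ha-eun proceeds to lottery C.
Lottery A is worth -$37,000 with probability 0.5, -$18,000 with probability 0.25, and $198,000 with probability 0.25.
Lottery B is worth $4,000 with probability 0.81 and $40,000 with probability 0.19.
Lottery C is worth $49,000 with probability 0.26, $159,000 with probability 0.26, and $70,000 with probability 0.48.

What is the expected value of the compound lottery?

EV(A) = 0.5 × (-37000) + 0.25 × (-18000) + 0.25 × 198000 = -18500 − 4500 + 49500 = 26500
EV(B) = 0.81 × 4000 + 0.19 × 40000 = 3240 + 7600 = 10840
EV(C) = 0.26 × 49000 + 0.26 × 159000 + 0.48 × 70000 = 12740 + 41340 + 33600 = 87680
Overall = 0.2 × 26500 + 0.2 × 10840 + 0.6 × 87680 = 5300 + 2168 + 52608 = 60076

$60,076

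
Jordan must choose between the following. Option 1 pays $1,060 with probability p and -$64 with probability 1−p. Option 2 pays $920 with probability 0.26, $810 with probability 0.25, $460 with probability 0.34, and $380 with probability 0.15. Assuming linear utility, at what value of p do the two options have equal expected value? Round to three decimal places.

EV(Option 2) = 0.26 × 920 + 0.25 × 810 + 0.34 × 460 + 0.15 × 380 = 239.2 + 202.5 + 156.4 + 57 = 655.1
p·1060 + (1−p)·(-64) = 655.1
1124p − 64 = 655.1
p = (655.1 + 64) / 1124

p = 0.640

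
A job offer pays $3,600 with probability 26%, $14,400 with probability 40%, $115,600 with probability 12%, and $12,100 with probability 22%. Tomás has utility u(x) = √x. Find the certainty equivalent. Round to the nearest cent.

$16,537.96

E[u] = 0.26·√3600 + 0.4·√14400 + 0.12·√115600 + 0.22·√12100 = 0.26·60 + 0.4·120 + 0.12·340 + 0.22·110 = 128.6
CE = (128.6)² = 16537.96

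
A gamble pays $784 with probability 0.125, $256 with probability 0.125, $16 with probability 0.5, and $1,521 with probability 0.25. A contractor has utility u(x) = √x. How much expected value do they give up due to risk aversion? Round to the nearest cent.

E[u] = 0.125·√784 + 0.125·√256 + 0.5·√16 + 0.25·√1521 = 0.125·28 + 0.125·16 + 0.5·4 + 0.25·39 = 17.25
CE = (17.25)² = 297.5625
Risk premium = EV − CE = 518.25 − 297.5625 = 220.6875

$220.69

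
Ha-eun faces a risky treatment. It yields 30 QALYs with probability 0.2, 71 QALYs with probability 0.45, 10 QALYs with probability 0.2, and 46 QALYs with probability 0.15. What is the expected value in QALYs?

46.85 QALYs

EV = 0.2 × 30 + 0.45 × 71 + 0.2 × 10 + 0.15 × 46 = 6 + 31.95 + 2 + 6.9 = 46.85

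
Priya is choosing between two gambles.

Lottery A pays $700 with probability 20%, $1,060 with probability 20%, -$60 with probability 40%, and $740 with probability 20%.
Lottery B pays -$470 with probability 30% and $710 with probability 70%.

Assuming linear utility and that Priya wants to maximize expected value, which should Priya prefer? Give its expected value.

Lottery A = 0.2 × 700 + 0.2 × 1060 + 0.4 × (-60) + 0.2 × 740 = 140 + 212 − 24 + 148 = 476
Lottery B = 0.3 × (-470) + 0.7 × 710 = -141 + 497 = 356

Lottery A ($476)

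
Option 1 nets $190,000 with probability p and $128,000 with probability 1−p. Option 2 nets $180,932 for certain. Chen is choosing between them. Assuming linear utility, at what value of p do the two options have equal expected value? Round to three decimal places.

p = 0.854

p·190000 + (1−p)·128000 = 180932
62000p + 128000 = 180932
p = (180932 − 128000) / 62000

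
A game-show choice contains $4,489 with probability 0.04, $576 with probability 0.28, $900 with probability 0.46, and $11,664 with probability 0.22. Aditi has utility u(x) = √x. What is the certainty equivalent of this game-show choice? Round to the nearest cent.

$2,205.24

E[u] = 0.04·√4489 + 0.28·√576 + 0.46·√900 + 0.22·√11664 = 0.04·67 + 0.28·24 + 0.46·30 + 0.22·108 = 46.96
CE = (46.96)² = 2205.2416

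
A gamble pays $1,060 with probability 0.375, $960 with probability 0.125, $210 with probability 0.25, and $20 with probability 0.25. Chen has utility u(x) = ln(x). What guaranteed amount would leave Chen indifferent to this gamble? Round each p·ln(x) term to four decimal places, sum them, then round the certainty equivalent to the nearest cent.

E[u] = 0.375·ln(1060) + 0.125·ln(960) + 0.25·ln(210) + 0.25·ln(20) = 2.6123 + 0.8584 + 1.3368 + 0.7489 = 5.5564
CE = e^5.5564 ≈ 258.89

$258.89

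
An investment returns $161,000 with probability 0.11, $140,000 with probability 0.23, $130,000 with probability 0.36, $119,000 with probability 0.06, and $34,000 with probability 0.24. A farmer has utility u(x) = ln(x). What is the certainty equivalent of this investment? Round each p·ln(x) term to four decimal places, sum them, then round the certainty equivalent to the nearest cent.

$97,606.56

E[u] = 0.11·ln(161000) + 0.23·ln(140000) + 0.36·ln(130000) + 0.06·ln(119000) + 0.24·ln(34000) = 1.3188 + 2.7254 + 4.2391 + 0.7012 + 2.5042 = 11.4887
CE = e^11.4887 ≈ 97606.56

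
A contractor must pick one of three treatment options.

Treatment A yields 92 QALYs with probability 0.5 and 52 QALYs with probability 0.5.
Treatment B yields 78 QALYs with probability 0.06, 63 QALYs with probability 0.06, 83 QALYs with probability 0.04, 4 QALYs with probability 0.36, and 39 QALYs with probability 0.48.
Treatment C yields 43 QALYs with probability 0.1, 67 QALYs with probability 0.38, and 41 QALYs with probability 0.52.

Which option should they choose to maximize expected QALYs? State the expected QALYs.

Treatment A (72 QALYs)

Treatment A = 0.5 × 92 + 0.5 × 52 = 46 + 26 = 72
Treatment B = 0.06 × 78 + 0.06 × 63 + 0.04 × 83 + 0.36 × 4 + 0.48 × 39 = 4.68 + 3.78 + 3.32 + 1.44 + 18.72 = 31.94
Treatment C = 0.1 × 43 + 0.38 × 67 + 0.52 × 41 = 4.3 + 25.46 + 21.32 = 51.08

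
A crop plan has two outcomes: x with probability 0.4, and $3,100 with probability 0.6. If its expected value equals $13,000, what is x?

x = $27,850

0.4·x + 0.6·3100 = 13000
0.4·x = 13000 − 1860 = 11140
x = 11140 / 0.4 = 27850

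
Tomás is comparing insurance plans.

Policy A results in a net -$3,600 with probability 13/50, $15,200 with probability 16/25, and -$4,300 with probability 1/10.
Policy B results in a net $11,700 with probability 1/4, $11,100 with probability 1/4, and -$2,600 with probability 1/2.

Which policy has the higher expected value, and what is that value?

Policy A = 13/50 × (-3600) + 16/25 × 15200 + 1/10 × (-4300) = -936 + 9728 − 430 = 8362
Policy B = 1/4 × 11700 + 1/4 × 11100 + 1/2 × (-2600) = 2925 + 2775 − 1300 = 4400

Policy A ($8,362)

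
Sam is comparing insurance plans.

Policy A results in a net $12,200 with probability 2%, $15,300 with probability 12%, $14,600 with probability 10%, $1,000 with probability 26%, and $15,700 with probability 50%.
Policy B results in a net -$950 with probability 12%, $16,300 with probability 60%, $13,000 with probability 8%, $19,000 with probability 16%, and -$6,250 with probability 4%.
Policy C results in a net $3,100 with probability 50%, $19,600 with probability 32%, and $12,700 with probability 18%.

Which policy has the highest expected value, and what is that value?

Policy B ($13,496)

Policy A = 0.02 × 12200 + 0.12 × 15300 + 0.1 × 14600 + 0.26 × 1000 + 0.5 × 15700 = 244 + 1836 + 1460 + 260 + 7850 = 11650
Policy B = 0.12 × (-950) + 0.6 × 16300 + 0.08 × 13000 + 0.16 × 19000 + 0.04 × (-6250) = -114 + 9780 + 1040 + 3040 − 250 = 13496
Policy C = 0.5 × 3100 + 0.32 × 19600 + 0.18 × 12700 = 1550 + 6272 + 2286 = 10108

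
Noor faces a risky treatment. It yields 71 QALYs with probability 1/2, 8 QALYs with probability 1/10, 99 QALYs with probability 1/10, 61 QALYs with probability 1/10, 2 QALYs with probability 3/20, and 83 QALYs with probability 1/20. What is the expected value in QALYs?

56.75 QALYs

EV = 1/2 × 71 + 1/10 × 8 + 1/10 × 99 + 1/10 × 61 + 3/20 × 2 + 1/20 × 83 = 35.5 + 0.8 + 9.9 + 6.1 + 0.3 + 4.15 = 56.75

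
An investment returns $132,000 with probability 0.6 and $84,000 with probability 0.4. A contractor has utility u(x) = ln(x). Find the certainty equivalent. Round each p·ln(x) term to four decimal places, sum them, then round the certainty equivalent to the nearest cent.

E[u] = 0.6·ln(132000) + 0.4·ln(84000) = 7.0743 + 4.5354 = 11.6097
CE = e^11.6097 ≈ 110161.20

$110,161.20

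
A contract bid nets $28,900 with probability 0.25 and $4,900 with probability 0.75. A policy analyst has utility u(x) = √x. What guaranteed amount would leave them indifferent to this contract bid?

$9,025

E[u] = 0.25·√28900 + 0.75·√4900 = 0.25·170 + 0.75·70 = 95
CE = (95)² = 9025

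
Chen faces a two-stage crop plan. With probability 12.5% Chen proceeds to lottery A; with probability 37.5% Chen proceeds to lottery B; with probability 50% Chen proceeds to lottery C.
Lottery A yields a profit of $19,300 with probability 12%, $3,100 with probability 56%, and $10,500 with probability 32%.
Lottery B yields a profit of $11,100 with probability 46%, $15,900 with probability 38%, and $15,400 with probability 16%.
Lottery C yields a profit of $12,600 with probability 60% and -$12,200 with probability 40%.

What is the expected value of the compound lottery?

EV(A) = 0.12 × 19300 + 0.56 × 3100 + 0.32 × 10500 = 2316 + 1736 + 3360 = 7412
EV(B) = 0.46 × 11100 + 0.38 × 15900 + 0.16 × 15400 = 5106 + 6042 + 2464 = 13612
EV(C) = 0.6 × 12600 + 0.4 × (-12200) = 7560 − 4880 = 2680
Overall = 0.125 × 7412 + 0.375 × 13612 + 0.5 × 2680 = 926.5 + 5104.5 + 1340 = 7371

$7,371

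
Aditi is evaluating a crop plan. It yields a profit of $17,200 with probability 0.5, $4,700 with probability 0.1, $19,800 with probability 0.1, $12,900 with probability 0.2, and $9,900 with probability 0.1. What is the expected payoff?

$14,620

EV = 0.5 × 17200 + 0.1 × 4700 + 0.1 × 19800 + 0.2 × 12900 + 0.1 × 9900 = 8600 + 470 + 1980 + 2580 + 990 = 14620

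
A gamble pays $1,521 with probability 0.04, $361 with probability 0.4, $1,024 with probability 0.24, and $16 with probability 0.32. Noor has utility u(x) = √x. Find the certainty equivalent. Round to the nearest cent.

E[u] = 0.04·√1521 + 0.4·√361 + 0.24·√1024 + 0.32·√16 = 0.04·39 + 0.4·19 + 0.24·32 + 0.32·4 = 18.12
CE = (18.12)² = 328.3344

$328.33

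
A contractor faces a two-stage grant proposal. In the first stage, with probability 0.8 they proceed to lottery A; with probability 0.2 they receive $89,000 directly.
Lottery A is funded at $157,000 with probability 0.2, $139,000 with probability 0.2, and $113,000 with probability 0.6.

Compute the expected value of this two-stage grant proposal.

EV(A) = 0.2 × 157000 + 0.2 × 139000 + 0.6 × 113000 = 31400 + 27800 + 67800 = 127000
Branch B: 89000 (certain)
Overall = 0.8 × 127000 + 0.2 × 89000 = 101600 + 17800 = 119400

$119,400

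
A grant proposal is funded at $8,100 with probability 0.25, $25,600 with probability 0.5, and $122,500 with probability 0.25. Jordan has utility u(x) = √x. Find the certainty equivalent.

$36,100

E[u] = 0.25·√8100 + 0.5·√25600 + 0.25·√122500 = 0.25·90 + 0.5·160 + 0.25·350 = 190
CE = (190)² = 36100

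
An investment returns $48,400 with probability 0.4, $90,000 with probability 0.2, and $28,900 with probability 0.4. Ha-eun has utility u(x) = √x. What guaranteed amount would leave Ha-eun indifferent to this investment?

E[u] = 0.4·√48400 + 0.2·√90000 + 0.4·√28900 = 0.4·220 + 0.2·300 + 0.4·170 = 216
CE = (216)² = 46656

$46,656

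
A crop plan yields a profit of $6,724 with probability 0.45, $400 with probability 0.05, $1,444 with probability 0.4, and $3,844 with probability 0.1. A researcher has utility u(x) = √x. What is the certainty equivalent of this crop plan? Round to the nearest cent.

E[u] = 0.45·√6724 + 0.05·√400 + 0.4·√1444 + 0.1·√3844 = 0.45·82 + 0.05·20 + 0.4·38 + 0.1·62 = 59.3
CE = (59.3)² = 3516.49

$3,516.49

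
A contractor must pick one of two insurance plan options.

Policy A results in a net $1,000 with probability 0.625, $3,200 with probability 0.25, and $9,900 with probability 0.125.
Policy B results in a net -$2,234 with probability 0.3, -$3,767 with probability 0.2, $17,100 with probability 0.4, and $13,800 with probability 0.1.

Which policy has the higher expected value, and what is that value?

Policy B ($6,796.40)

Policy A = 0.625 × 1000 + 0.25 × 3200 + 0.125 × 9900 = 625 + 800 + 1237.5 = 2662.5
Policy B = 0.3 × (-2234) + 0.2 × (-3767) + 0.4 × 17100 + 0.1 × 13800 = -670.2 − 753.4 + 6840 + 1380 = 6796.4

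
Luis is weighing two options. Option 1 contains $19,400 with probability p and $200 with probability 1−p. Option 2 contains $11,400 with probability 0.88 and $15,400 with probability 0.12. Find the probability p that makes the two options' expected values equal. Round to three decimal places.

p = 0.608

EV(Option 2) = 0.88 × 11400 + 0.12 × 15400 = 10032 + 1848 = 11880
p·19400 + (1−p)·200 = 11880
19200p + 200 = 11880
p = (11880 − 200) / 19200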